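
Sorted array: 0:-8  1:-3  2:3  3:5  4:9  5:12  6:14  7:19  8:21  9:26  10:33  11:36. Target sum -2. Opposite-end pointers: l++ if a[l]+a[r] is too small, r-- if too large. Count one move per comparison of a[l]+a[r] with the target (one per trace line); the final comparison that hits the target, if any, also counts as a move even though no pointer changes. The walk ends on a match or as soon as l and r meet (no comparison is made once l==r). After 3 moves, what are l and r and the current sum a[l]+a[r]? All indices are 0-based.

l=0 r=11: -8+36=28 >-2, r--
l=0 r=10: -8+33=25 >-2, r--
l=0 r=9: -8+26=18 >-2, r--

l=0, r=8, sum=13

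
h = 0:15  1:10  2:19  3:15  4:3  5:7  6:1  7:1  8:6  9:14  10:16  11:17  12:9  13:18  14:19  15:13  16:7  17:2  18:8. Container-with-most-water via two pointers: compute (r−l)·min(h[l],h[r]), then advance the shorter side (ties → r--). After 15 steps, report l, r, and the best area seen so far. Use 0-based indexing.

l=2, r=5, best area=228

l=0 r=18: min(15,8)*18=144 best=144 *, r--
l=0 r=17: min(15,2)*17=34 best=144, r--
l=0 r=16: min(15,7)*16=112 best=144, r--
l=0 r=15: min(15,13)*15=195 best=195 *, r--
l=0 r=14: min(15,19)*14=210 best=210 *, l++
l=1 r=14: min(10,19)*13=130 best=210, l++
l=2 r=14: min(19,19)*12=228 best=228 *, r--
l=2 r=13: min(19,18)*11=198 best=228, r--
l=2 r=12: min(19,9)*10=90 best=228, r--
l=2 r=11: min(19,17)*9=153 best=228, r--
l=2 r=10: min(19,16)*8=128 best=228, r--
l=2 r=9: min(19,14)*7=98 best=228, r--
l=2 r=8: min(19,6)*6=36 best=228, r--
l=2 r=7: min(19,1)*5=5 best=228, r--
l=2 r=6: min(19,1)*4=4 best=228, r--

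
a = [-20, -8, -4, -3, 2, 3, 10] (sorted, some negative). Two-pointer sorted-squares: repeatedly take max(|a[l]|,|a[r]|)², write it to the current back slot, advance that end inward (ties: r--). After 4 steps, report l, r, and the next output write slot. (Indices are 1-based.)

l=4, r=6, next write slot=3

[1,7] |-20|>|10| out[7]=400 → l++
[2,7] |-8|<=|10| out[6]=100 → r--
[2,6] |-8|>|3| out[5]=64 → l++
[3,6] |-4|>|3| out[4]=16 → l++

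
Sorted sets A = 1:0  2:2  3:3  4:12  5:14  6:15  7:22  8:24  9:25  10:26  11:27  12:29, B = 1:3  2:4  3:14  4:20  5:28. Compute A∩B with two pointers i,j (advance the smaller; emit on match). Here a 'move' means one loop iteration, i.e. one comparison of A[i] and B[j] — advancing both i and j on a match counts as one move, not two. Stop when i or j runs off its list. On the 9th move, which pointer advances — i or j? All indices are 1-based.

i

i=1 j=1: 0<3, i++
i=2 j=1: 2<3, i++
i=3 j=1: 3==3 emit, i++,j++
i=4 j=2: 12>4, j++
i=4 j=3: 12<14, i++
i=5 j=3: 14==14 emit, i++,j++
i=6 j=4: 15<20, i++
i=7 j=4: 22>20, j++
i=7 j=5: 22<28, i++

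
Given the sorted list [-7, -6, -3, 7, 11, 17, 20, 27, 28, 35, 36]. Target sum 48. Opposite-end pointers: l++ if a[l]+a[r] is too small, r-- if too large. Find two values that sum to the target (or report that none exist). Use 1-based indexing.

(20, 28)

[1,11] -7+36=29 <48 → l++
[2,11] -6+36=30 <48 → l++
[3,11] -3+36=33 <48 → l++
[4,11] 7+36=43 <48 → l++
[5,11] 11+36=47 <48 → l++
[6,11] 17+36=53 >48 → r--
[6,10] 17+35=52 >48 → r--
[6,9] 17+28=45 <48 → l++
[7,9] 20+28=48 → found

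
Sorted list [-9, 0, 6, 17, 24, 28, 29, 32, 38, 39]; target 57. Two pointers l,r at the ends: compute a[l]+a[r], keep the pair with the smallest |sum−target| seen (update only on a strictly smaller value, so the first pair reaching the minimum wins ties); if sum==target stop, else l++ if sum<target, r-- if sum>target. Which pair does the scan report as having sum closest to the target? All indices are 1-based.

l=1 r=10: -9+39=30 d=27 *, l++
l=2 r=10: 0+39=39 d=18 *, l++
l=3 r=10: 6+39=45 d=12 *, l++
l=4 r=10: 17+39=56 d=1 *, l++
l=5 r=10: 24+39=63 d=6, r--
l=5 r=9: 24+38=62 d=5, r--
l=5 r=8: 24+32=56 d=1, l++
l=6 r=8: 28+32=60 d=3, r--
l=6 r=7: 28+29=57 d=0 *, stop

pair (28, 29) with sum 57 (|Δ|=0)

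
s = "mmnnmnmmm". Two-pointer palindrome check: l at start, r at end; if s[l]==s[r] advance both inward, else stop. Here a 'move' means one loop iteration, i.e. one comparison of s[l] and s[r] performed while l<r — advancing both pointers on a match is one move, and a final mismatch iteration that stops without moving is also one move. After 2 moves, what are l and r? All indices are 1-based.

l=1 r=9: 'm'=='m', l++,r--
l=2 r=8: 'm'=='m', l++,r--

l=3, r=7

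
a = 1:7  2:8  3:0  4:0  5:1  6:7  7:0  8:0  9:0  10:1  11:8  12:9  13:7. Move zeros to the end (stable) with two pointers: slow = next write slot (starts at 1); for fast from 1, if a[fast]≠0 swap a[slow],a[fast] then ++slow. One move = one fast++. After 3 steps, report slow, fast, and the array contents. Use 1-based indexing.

slow=1 fast=1: a[fast]=7≠0 swap→a[1]=7, slow++,fast++
slow=2 fast=2: a[fast]=8≠0 swap→a[2]=8, slow++,fast++
slow=3 fast=3: a[fast]=0, fast++

slow=3, fast=4, a=[7, 8, 0, 0, 1, 7, 0, 0, 0, 1, 8, 9, 7]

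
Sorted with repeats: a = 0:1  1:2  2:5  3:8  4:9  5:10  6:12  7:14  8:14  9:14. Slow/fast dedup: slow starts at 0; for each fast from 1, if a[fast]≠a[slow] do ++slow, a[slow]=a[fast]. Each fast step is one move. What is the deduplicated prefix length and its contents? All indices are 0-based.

(s=0,f=1) a[fast]=2≠a[slow]=1 write a[1]=2 → slow++,fast++
(s=1,f=2) a[fast]=5≠a[slow]=2 write a[2]=5 → slow++,fast++
(s=2,f=3) a[fast]=8≠a[slow]=5 write a[3]=8 → slow++,fast++
(s=3,f=4) a[fast]=9≠a[slow]=8 write a[4]=9 → slow++,fast++
(s=4,f=5) a[fast]=10≠a[slow]=9 write a[5]=10 → slow++,fast++
(s=5,f=6) a[fast]=12≠a[slow]=10 write a[6]=12 → slow++,fast++
(s=6,f=7) a[fast]=14≠a[slow]=12 write a[7]=14 → slow++,fast++
(s=7,f=8) a[fast]=14=a[slow] dup → fast++
(s=7,f=9) a[fast]=14=a[slow] dup → fast++

length 8; prefix = [1, 2, 5, 8, 9, 10, 12, 14]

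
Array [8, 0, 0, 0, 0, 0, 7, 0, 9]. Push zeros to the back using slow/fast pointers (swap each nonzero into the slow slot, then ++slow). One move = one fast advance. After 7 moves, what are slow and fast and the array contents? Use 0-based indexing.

slow=2, fast=7, a=[8, 7, 0, 0, 0, 0, 0, 0, 9]

(s=0,f=0) a[fast]=8≠0 swap→a[0]=8 → slow++,fast++
(s=1,f=1) a[fast]=0 → fast++
(s=1,f=2) a[fast]=0 → fast++
(s=1,f=3) a[fast]=0 → fast++
(s=1,f=4) a[fast]=0 → fast++
(s=1,f=5) a[fast]=0 → fast++
(s=1,f=6) a[fast]=7≠0 swap→a[1]=7 → slow++,fast++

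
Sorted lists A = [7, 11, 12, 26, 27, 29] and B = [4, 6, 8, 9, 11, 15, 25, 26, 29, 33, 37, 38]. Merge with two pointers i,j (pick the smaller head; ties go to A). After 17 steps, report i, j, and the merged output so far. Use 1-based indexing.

i=7, j=12, merged so far=[4, 6, 7, 8, 9, 11, 11, 12, 15, 25, 26, 26, 27, 29, 29, 33, 37]

[i=1,j=1] A[i]=7>B[j]=4 take 4 → j++
[i=1,j=2] A[i]=7>B[j]=6 take 6 → j++
[i=1,j=3] A[i]=7<=B[j]=8 take 7 → i++
[i=2,j=3] A[i]=11>B[j]=8 take 8 → j++
[i=2,j=4] A[i]=11>B[j]=9 take 9 → j++
[i=2,j=5] A[i]=11<=B[j]=11 take 11 → i++
[i=3,j=5] A[i]=12>B[j]=11 take 11 → j++
[i=3,j=6] A[i]=12<=B[j]=15 take 12 → i++
[i=4,j=6] A[i]=26>B[j]=15 take 15 → j++
[i=4,j=7] A[i]=26>B[j]=25 take 25 → j++
[i=4,j=8] A[i]=26<=B[j]=26 take 26 → i++
[i=5,j=8] A[i]=27>B[j]=26 take 26 → j++
[i=5,j=9] A[i]=27<=B[j]=29 take 27 → i++
[i=6,j=9] A[i]=29<=B[j]=29 take 29 → i++
[i=7,j=9] A done, take B[j]=29 → j++
[i=7,j=10] A done, take B[j]=33 → j++
[i=7,j=11] A done, take B[j]=37 → j++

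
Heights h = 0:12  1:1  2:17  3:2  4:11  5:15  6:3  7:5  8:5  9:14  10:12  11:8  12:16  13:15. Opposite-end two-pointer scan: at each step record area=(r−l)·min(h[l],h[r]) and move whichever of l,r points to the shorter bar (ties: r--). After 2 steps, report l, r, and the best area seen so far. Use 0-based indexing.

l=0 r=13: min(12,15)*13=156 best=156 *, l++
l=1 r=13: min(1,15)*12=12 best=156, l++

l=2, r=13, best area=156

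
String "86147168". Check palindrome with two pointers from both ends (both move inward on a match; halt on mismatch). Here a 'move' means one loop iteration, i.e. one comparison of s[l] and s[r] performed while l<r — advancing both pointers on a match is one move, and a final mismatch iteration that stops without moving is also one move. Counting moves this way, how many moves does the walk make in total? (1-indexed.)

4 moves

l=1 r=8: '8'=='8', l++,r--
l=2 r=7: '6'=='6', l++,r--
l=3 r=6: '1'=='1', l++,r--
l=4 r=5: '4'!='7', stop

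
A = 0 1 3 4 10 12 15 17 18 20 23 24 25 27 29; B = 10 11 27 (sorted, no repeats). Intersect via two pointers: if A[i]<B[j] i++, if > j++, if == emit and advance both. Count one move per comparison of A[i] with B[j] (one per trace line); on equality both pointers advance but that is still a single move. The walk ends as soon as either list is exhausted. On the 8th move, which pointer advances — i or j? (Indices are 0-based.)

[i=0,j=0] 0<10 → i++
[i=1,j=0] 1<10 → i++
[i=2,j=0] 3<10 → i++
[i=3,j=0] 4<10 → i++
[i=4,j=0] 10==10 emit → i++,j++
[i=5,j=1] 12>11 → j++
[i=5,j=2] 12<27 → i++
[i=6,j=2] 15<27 → i++

i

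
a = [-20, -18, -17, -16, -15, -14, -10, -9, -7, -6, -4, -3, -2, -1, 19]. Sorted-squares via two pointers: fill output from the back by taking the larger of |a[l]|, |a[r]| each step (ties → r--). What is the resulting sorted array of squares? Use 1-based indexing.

l=1 r=15: |-20|>|19| out[15]=400, l++
l=2 r=15: |-18|<=|19| out[14]=361, r--
l=2 r=14: |-18|>|-1| out[13]=324, l++
l=3 r=14: |-17|>|-1| out[12]=289, l++
l=4 r=14: |-16|>|-1| out[11]=256, l++
l=5 r=14: |-15|>|-1| out[10]=225, l++
l=6 r=14: |-14|>|-1| out[9]=196, l++
l=7 r=14: |-10|>|-1| out[8]=100, l++
l=8 r=14: |-9|>|-1| out[7]=81, l++
l=9 r=14: |-7|>|-1| out[6]=49, l++
l=10 r=14: |-6|>|-1| out[5]=36, l++
l=11 r=14: |-4|>|-1| out[4]=16, l++
l=12 r=14: |-3|>|-1| out[3]=9, l++
l=13 r=14: |-2|>|-1| out[2]=4, l++
l=14 r=14: |-1|<=|-1| out[1]=1, r--

[1, 4, 9, 16, 36, 49, 81, 100, 196, 225, 256, 289, 324, 361, 400]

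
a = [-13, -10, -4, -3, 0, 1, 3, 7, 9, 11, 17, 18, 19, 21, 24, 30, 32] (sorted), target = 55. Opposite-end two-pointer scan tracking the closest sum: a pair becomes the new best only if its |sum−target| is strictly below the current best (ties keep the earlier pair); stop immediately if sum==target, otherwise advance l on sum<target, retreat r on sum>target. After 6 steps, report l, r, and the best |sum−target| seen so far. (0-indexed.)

l=6, r=16, best |Δ|=22

l=0 r=16: -13+32=19 d=36 *, l++
l=1 r=16: -10+32=22 d=33 *, l++
l=2 r=16: -4+32=28 d=27 *, l++
l=3 r=16: -3+32=29 d=26 *, l++
l=4 r=16: 0+32=32 d=23 *, l++
l=5 r=16: 1+32=33 d=22 *, l++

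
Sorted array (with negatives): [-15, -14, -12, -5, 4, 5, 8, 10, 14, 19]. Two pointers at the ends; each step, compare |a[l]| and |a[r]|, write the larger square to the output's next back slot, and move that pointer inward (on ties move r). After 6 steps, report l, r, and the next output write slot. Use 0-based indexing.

l=0 r=9: |-15|<=|19| out[9]=361, r--
l=0 r=8: |-15|>|14| out[8]=225, l++
l=1 r=8: |-14|<=|14| out[7]=196, r--
l=1 r=7: |-14|>|10| out[6]=196, l++
l=2 r=7: |-12|>|10| out[5]=144, l++
l=3 r=7: |-5|<=|10| out[4]=100, r--

l=3, r=6, next write slot=3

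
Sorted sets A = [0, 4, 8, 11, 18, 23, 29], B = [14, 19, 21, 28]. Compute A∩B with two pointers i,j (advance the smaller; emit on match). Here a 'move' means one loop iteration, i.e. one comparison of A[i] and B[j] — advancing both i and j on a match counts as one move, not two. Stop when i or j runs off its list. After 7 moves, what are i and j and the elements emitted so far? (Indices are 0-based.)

i=0 j=0: 0<14, i++
i=1 j=0: 4<14, i++
i=2 j=0: 8<14, i++
i=3 j=0: 11<14, i++
i=4 j=0: 18>14, j++
i=4 j=1: 18<19, i++
i=5 j=1: 23>19, j++

i=5, j=2, emitted=[]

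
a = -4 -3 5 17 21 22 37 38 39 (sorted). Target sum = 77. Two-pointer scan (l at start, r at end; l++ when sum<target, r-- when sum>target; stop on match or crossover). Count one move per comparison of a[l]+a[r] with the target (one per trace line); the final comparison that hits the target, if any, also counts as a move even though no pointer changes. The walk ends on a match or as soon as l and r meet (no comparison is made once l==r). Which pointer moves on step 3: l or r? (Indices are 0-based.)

l=0 r=8: -4+39=35 <77, l++
l=1 r=8: -3+39=36 <77, l++
l=2 r=8: 5+39=44 <77, l++

l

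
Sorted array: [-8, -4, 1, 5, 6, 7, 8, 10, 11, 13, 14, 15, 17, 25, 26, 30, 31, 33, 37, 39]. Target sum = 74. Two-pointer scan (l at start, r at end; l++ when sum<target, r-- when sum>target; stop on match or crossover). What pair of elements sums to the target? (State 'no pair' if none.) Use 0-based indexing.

no pair

l=0 r=19: -8+39=31 <74, l++
l=1 r=19: -4+39=35 <74, l++
l=2 r=19: 1+39=40 <74, l++
l=3 r=19: 5+39=44 <74, l++
l=4 r=19: 6+39=45 <74, l++
l=5 r=19: 7+39=46 <74, l++
l=6 r=19: 8+39=47 <74, l++
l=7 r=19: 10+39=49 <74, l++
l=8 r=19: 11+39=50 <74, l++
l=9 r=19: 13+39=52 <74, l++
l=10 r=19: 14+39=53 <74, l++
l=11 r=19: 15+39=54 <74, l++
l=12 r=19: 17+39=56 <74, l++
l=13 r=19: 25+39=64 <74, l++
l=14 r=19: 26+39=65 <74, l++
l=15 r=19: 30+39=69 <74, l++
l=16 r=19: 31+39=70 <74, l++
l=17 r=19: 33+39=72 <74, l++
l=18 r=19: 37+39=76 >74, r--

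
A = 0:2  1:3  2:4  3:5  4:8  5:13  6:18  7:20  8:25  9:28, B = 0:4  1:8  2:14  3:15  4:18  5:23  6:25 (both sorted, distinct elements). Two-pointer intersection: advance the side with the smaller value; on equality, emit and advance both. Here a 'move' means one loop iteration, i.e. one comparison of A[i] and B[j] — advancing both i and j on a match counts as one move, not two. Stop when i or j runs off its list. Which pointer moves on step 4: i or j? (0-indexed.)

i

[i=0,j=0] 2<4 → i++
[i=1,j=0] 3<4 → i++
[i=2,j=0] 4==4 emit → i++,j++
[i=3,j=1] 5<8 → i++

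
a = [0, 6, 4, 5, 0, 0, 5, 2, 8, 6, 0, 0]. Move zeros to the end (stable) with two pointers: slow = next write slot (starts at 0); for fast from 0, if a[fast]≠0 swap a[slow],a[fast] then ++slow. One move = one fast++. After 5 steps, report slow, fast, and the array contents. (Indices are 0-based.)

slow=0 fast=0: a[fast]=0, fast++
slow=0 fast=1: a[fast]=6≠0 swap→a[0]=6, slow++,fast++
slow=1 fast=2: a[fast]=4≠0 swap→a[1]=4, slow++,fast++
slow=2 fast=3: a[fast]=5≠0 swap→a[2]=5, slow++,fast++
slow=3 fast=4: a[fast]=0, fast++

slow=3, fast=5, a=[6, 4, 5, 0, 0, 0, 5, 2, 8, 6, 0, 0]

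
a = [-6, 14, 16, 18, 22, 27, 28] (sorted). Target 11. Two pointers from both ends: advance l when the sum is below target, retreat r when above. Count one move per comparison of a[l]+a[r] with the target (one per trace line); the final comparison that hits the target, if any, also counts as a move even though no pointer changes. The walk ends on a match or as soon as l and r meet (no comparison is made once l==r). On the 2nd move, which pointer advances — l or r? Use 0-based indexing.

[0,6] -6+28=22 >11 → r--
[0,5] -6+27=21 >11 → r--

r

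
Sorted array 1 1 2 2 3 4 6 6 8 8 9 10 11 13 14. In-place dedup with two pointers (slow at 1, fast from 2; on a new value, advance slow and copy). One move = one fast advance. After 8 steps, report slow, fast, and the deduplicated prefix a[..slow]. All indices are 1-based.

slow=6, fast=10, prefix=[1, 2, 3, 4, 6, 8]

(s=1,f=2) a[fast]=1=a[slow] dup → fast++
(s=1,f=3) a[fast]=2≠a[slow]=1 write a[2]=2 → slow++,fast++
(s=2,f=4) a[fast]=2=a[slow] dup → fast++
(s=2,f=5) a[fast]=3≠a[slow]=2 write a[3]=3 → slow++,fast++
(s=3,f=6) a[fast]=4≠a[slow]=3 write a[4]=4 → slow++,fast++
(s=4,f=7) a[fast]=6≠a[slow]=4 write a[5]=6 → slow++,fast++
(s=5,f=8) a[fast]=6=a[slow] dup → fast++
(s=5,f=9) a[fast]=8≠a[slow]=6 write a[6]=8 → slow++,fast++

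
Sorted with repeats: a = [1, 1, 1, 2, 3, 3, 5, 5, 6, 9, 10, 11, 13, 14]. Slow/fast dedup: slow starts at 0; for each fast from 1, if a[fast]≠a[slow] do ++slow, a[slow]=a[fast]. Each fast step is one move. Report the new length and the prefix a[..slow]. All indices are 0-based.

slow=0 fast=1: a[fast]=1=a[slow] dup, fast++
slow=0 fast=2: a[fast]=1=a[slow] dup, fast++
slow=0 fast=3: a[fast]=2≠a[slow]=1 write a[1]=2, slow++,fast++
slow=1 fast=4: a[fast]=3≠a[slow]=2 write a[2]=3, slow++,fast++
slow=2 fast=5: a[fast]=3=a[slow] dup, fast++
slow=2 fast=6: a[fast]=5≠a[slow]=3 write a[3]=5, slow++,fast++
slow=3 fast=7: a[fast]=5=a[slow] dup, fast++
slow=3 fast=8: a[fast]=6≠a[slow]=5 write a[4]=6, slow++,fast++
slow=4 fast=9: a[fast]=9≠a[slow]=6 write a[5]=9, slow++,fast++
slow=5 fast=10: a[fast]=10≠a[slow]=9 write a[6]=10, slow++,fast++
slow=6 fast=11: a[fast]=11≠a[slow]=10 write a[7]=11, slow++,fast++
slow=7 fast=12: a[fast]=13≠a[slow]=11 write a[8]=13, slow++,fast++
slow=8 fast=13: a[fast]=14≠a[slow]=13 write a[9]=14, slow++,fast++

length 10; prefix = [1, 2, 3, 5, 6, 9, 10, 11, 13, 14]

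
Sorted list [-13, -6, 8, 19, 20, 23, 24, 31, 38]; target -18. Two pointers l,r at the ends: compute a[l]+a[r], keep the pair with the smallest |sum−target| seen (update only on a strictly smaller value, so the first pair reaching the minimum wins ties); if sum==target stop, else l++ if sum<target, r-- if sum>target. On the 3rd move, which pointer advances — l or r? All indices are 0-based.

r

[0,8] -13+38=25 d=43 * → r--
[0,7] -13+31=18 d=36 * → r--
[0,6] -13+24=11 d=29 * → r--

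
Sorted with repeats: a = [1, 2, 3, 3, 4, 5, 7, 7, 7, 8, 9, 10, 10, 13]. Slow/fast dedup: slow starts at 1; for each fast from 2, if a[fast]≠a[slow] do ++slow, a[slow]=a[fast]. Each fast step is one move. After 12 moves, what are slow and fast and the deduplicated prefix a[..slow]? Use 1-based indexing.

slow=1 fast=2: a[fast]=2≠a[slow]=1 write a[2]=2, slow++,fast++
slow=2 fast=3: a[fast]=3≠a[slow]=2 write a[3]=3, slow++,fast++
slow=3 fast=4: a[fast]=3=a[slow] dup, fast++
slow=3 fast=5: a[fast]=4≠a[slow]=3 write a[4]=4, slow++,fast++
slow=4 fast=6: a[fast]=5≠a[slow]=4 write a[5]=5, slow++,fast++
slow=5 fast=7: a[fast]=7≠a[slow]=5 write a[6]=7, slow++,fast++
slow=6 fast=8: a[fast]=7=a[slow] dup, fast++
slow=6 fast=9: a[fast]=7=a[slow] dup, fast++
slow=6 fast=10: a[fast]=8≠a[slow]=7 write a[7]=8, slow++,fast++
slow=7 fast=11: a[fast]=9≠a[slow]=8 write a[8]=9, slow++,fast++
slow=8 fast=12: a[fast]=10≠a[slow]=9 write a[9]=10, slow++,fast++
slow=9 fast=13: a[fast]=10=a[slow] dup, fast++

slow=9, fast=14, prefix=[1, 2, 3, 4, 5, 7, 8, 9, 10]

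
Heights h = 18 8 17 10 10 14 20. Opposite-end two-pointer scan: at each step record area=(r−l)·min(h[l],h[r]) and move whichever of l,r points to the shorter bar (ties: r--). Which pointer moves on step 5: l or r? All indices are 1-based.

l=1 r=7: min(18,20)*6=108 best=108 *, l++
l=2 r=7: min(8,20)*5=40 best=108, l++
l=3 r=7: min(17,20)*4=68 best=108, l++
l=4 r=7: min(10,20)*3=30 best=108, l++
l=5 r=7: min(10,20)*2=20 best=108, l++

l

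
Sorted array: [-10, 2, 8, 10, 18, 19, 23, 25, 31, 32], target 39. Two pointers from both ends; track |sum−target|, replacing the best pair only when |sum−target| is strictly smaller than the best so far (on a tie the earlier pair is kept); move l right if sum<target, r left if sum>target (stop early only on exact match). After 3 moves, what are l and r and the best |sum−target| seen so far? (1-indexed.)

l=1 r=10: -10+32=22 d=17 *, l++
l=2 r=10: 2+32=34 d=5 *, l++
l=3 r=10: 8+32=40 d=1 *, r--

l=3, r=9, best |Δ|=1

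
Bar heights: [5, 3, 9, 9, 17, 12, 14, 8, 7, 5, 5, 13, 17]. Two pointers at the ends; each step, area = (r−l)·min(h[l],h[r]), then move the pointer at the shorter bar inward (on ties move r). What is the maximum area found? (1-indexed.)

[1,13] min(5,17)*12=60 best=60 * → l++
[2,13] min(3,17)*11=33 best=60 → l++
[3,13] min(9,17)*10=90 best=90 * → l++
[4,13] min(9,17)*9=81 best=90 → l++
[5,13] min(17,17)*8=136 best=136 * → r--
[5,12] min(17,13)*7=91 best=136 → r--
[5,11] min(17,5)*6=30 best=136 → r--
[5,10] min(17,5)*5=25 best=136 → r--
[5,9] min(17,7)*4=28 best=136 → r--
[5,8] min(17,8)*3=24 best=136 → r--
[5,7] min(17,14)*2=28 best=136 → r--
[5,6] min(17,12)*1=12 best=136 → r--

max area = 136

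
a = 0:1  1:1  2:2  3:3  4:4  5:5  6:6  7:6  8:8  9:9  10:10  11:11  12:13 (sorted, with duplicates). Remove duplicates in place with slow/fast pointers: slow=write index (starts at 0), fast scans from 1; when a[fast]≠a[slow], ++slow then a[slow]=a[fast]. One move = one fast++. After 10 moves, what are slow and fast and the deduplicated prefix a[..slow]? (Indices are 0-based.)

slow=0 fast=1: a[fast]=1=a[slow] dup, fast++
slow=0 fast=2: a[fast]=2≠a[slow]=1 write a[1]=2, slow++,fast++
slow=1 fast=3: a[fast]=3≠a[slow]=2 write a[2]=3, slow++,fast++
slow=2 fast=4: a[fast]=4≠a[slow]=3 write a[3]=4, slow++,fast++
slow=3 fast=5: a[fast]=5≠a[slow]=4 write a[4]=5, slow++,fast++
slow=4 fast=6: a[fast]=6≠a[slow]=5 write a[5]=6, slow++,fast++
slow=5 fast=7: a[fast]=6=a[slow] dup, fast++
slow=5 fast=8: a[fast]=8≠a[slow]=6 write a[6]=8, slow++,fast++
slow=6 fast=9: a[fast]=9≠a[slow]=8 write a[7]=9, slow++,fast++
slow=7 fast=10: a[fast]=10≠a[slow]=9 write a[8]=10, slow++,fast++

slow=8, fast=11, prefix=[1, 2, 3, 4, 5, 6, 8, 9, 10]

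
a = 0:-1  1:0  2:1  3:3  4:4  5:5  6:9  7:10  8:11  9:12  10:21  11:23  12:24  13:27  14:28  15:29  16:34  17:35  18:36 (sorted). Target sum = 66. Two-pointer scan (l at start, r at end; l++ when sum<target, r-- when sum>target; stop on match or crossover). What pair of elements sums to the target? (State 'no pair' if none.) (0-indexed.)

no pair

l=0 r=18: -1+36=35 <66, l++
l=1 r=18: 0+36=36 <66, l++
l=2 r=18: 1+36=37 <66, l++
l=3 r=18: 3+36=39 <66, l++
l=4 r=18: 4+36=40 <66, l++
l=5 r=18: 5+36=41 <66, l++
l=6 r=18: 9+36=45 <66, l++
l=7 r=18: 10+36=46 <66, l++
l=8 r=18: 11+36=47 <66, l++
l=9 r=18: 12+36=48 <66, l++
l=10 r=18: 21+36=57 <66, l++
l=11 r=18: 23+36=59 <66, l++
l=12 r=18: 24+36=60 <66, l++
l=13 r=18: 27+36=63 <66, l++
l=14 r=18: 28+36=64 <66, l++
l=15 r=18: 29+36=65 <66, l++
l=16 r=18: 34+36=70 >66, r--
l=16 r=17: 34+35=69 >66, r--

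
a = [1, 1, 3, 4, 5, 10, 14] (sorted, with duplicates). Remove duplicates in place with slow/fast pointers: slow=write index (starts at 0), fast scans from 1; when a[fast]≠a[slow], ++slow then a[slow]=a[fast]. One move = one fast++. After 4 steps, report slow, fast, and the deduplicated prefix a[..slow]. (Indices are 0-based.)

slow=0 fast=1: a[fast]=1=a[slow] dup, fast++
slow=0 fast=2: a[fast]=3≠a[slow]=1 write a[1]=3, slow++,fast++
slow=1 fast=3: a[fast]=4≠a[slow]=3 write a[2]=4, slow++,fast++
slow=2 fast=4: a[fast]=5≠a[slow]=4 write a[3]=5, slow++,fast++

slow=3, fast=5, prefix=[1, 3, 4, 5]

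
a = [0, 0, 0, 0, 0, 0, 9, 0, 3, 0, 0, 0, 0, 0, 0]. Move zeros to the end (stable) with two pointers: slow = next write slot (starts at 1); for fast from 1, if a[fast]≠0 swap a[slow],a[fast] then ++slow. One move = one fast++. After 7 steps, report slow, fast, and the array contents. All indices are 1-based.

slow=2, fast=8, a=[9, 0, 0, 0, 0, 0, 0, 0, 3, 0, 0, 0, 0, 0, 0]

(s=1,f=1) a[fast]=0 → fast++
(s=1,f=2) a[fast]=0 → fast++
(s=1,f=3) a[fast]=0 → fast++
(s=1,f=4) a[fast]=0 → fast++
(s=1,f=5) a[fast]=0 → fast++
(s=1,f=6) a[fast]=0 → fast++
(s=1,f=7) a[fast]=9≠0 swap→a[1]=9 → slow++,fast++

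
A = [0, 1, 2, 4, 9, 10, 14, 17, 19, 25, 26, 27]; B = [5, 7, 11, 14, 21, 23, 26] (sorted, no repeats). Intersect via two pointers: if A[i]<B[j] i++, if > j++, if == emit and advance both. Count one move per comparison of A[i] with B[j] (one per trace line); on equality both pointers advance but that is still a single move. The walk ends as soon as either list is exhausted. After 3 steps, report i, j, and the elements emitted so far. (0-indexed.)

i=3, j=0, emitted=[]

[i=0,j=0] 0<5 → i++
[i=1,j=0] 1<5 → i++
[i=2,j=0] 2<5 → i++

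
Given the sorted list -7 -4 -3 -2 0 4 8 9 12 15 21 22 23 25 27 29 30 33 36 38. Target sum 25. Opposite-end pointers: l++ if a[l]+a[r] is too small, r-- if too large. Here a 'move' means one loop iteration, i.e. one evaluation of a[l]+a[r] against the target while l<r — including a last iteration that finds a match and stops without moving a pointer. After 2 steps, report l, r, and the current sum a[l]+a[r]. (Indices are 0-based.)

l=0, r=17, sum=26

l=0 r=19: -7+38=31 >25, r--
l=0 r=18: -7+36=29 >25, r--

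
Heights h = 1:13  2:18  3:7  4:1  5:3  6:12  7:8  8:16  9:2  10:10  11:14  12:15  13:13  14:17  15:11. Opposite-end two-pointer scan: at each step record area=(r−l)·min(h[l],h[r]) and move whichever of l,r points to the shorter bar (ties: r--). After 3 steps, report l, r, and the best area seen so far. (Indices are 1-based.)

l=1 r=15: min(13,11)*14=154 best=154 *, r--
l=1 r=14: min(13,17)*13=169 best=169 *, l++
l=2 r=14: min(18,17)*12=204 best=204 *, r--

l=2, r=13, best area=204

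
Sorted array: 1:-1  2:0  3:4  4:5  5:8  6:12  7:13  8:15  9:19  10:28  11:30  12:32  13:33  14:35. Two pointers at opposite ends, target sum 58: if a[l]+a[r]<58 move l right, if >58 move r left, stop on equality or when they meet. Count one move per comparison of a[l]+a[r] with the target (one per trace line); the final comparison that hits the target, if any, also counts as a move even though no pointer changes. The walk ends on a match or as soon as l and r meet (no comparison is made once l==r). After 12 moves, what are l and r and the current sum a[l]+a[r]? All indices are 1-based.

l=10, r=11, sum=58

l=1 r=14: -1+35=34 <58, l++
l=2 r=14: 0+35=35 <58, l++
l=3 r=14: 4+35=39 <58, l++
l=4 r=14: 5+35=40 <58, l++
l=5 r=14: 8+35=43 <58, l++
l=6 r=14: 12+35=47 <58, l++
l=7 r=14: 13+35=48 <58, l++
l=8 r=14: 15+35=50 <58, l++
l=9 r=14: 19+35=54 <58, l++
l=10 r=14: 28+35=63 >58, r--
l=10 r=13: 28+33=61 >58, r--
l=10 r=12: 28+32=60 >58, r--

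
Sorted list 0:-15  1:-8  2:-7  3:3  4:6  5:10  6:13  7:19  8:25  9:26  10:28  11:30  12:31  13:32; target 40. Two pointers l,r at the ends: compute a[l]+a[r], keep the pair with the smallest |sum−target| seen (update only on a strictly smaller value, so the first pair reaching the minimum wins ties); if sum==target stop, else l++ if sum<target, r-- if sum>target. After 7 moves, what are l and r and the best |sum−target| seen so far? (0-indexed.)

l=5, r=11, best |Δ|=1

l=0 r=13: -15+32=17 d=23 *, l++
l=1 r=13: -8+32=24 d=16 *, l++
l=2 r=13: -7+32=25 d=15 *, l++
l=3 r=13: 3+32=35 d=5 *, l++
l=4 r=13: 6+32=38 d=2 *, l++
l=5 r=13: 10+32=42 d=2, r--
l=5 r=12: 10+31=41 d=1 *, r--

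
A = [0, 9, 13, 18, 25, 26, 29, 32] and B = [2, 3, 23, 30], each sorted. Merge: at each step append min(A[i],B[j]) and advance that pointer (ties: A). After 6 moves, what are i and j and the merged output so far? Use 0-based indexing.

i=4, j=2, merged so far=[0, 2, 3, 9, 13, 18]

i=0 j=0: A[i]=0<=B[j]=2 take 0, i++
i=1 j=0: A[i]=9>B[j]=2 take 2, j++
i=1 j=1: A[i]=9>B[j]=3 take 3, j++
i=1 j=2: A[i]=9<=B[j]=23 take 9, i++
i=2 j=2: A[i]=13<=B[j]=23 take 13, i++
i=3 j=2: A[i]=18<=B[j]=23 take 18, i++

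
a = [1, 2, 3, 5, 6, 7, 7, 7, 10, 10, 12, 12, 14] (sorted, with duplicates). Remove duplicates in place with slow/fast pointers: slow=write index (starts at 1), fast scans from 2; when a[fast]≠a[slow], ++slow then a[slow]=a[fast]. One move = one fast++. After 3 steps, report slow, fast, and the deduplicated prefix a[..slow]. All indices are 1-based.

(s=1,f=2) a[fast]=2≠a[slow]=1 write a[2]=2 → slow++,fast++
(s=2,f=3) a[fast]=3≠a[slow]=2 write a[3]=3 → slow++,fast++
(s=3,f=4) a[fast]=5≠a[slow]=3 write a[4]=5 → slow++,fast++

slow=4, fast=5, prefix=[1, 2, 3, 5]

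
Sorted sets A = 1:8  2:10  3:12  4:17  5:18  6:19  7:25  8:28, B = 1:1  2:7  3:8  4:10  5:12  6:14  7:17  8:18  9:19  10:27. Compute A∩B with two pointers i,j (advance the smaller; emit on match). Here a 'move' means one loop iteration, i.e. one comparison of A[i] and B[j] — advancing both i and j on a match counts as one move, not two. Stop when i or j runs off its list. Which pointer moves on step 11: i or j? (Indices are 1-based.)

[i=1,j=1] 8>1 → j++
[i=1,j=2] 8>7 → j++
[i=1,j=3] 8==8 emit → i++,j++
[i=2,j=4] 10==10 emit → i++,j++
[i=3,j=5] 12==12 emit → i++,j++
[i=4,j=6] 17>14 → j++
[i=4,j=7] 17==17 emit → i++,j++
[i=5,j=8] 18==18 emit → i++,j++
[i=6,j=9] 19==19 emit → i++,j++
[i=7,j=10] 25<27 → i++
[i=8,j=10] 28>27 → j++

j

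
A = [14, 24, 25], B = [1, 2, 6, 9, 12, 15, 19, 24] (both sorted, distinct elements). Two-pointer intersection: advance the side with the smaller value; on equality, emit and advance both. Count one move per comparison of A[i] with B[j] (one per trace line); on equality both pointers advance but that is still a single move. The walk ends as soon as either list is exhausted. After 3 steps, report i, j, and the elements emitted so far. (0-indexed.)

i=0, j=3, emitted=[]

[i=0,j=0] 14>1 → j++
[i=0,j=1] 14>2 → j++
[i=0,j=2] 14>6 → j++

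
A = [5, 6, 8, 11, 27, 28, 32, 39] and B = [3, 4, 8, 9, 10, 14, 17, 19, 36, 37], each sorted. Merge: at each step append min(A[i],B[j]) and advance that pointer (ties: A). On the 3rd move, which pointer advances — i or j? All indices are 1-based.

i

i=1 j=1: A[i]=5>B[j]=3 take 3, j++
i=1 j=2: A[i]=5>B[j]=4 take 4, j++
i=1 j=3: A[i]=5<=B[j]=8 take 5, i++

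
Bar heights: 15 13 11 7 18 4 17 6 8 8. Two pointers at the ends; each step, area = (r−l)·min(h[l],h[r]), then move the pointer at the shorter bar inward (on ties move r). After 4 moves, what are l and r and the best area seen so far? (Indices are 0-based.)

l=1, r=6, best area=90

l=0 r=9: min(15,8)*9=72 best=72 *, r--
l=0 r=8: min(15,8)*8=64 best=72, r--
l=0 r=7: min(15,6)*7=42 best=72, r--
l=0 r=6: min(15,17)*6=90 best=90 *, l++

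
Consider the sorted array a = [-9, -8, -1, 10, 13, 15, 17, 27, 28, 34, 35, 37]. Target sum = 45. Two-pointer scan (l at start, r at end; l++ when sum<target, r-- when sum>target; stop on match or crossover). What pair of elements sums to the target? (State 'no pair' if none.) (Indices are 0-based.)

[0,11] -9+37=28 <45 → l++
[1,11] -8+37=29 <45 → l++
[2,11] -1+37=36 <45 → l++
[3,11] 10+37=47 >45 → r--
[3,10] 10+35=45 → found

(10, 35)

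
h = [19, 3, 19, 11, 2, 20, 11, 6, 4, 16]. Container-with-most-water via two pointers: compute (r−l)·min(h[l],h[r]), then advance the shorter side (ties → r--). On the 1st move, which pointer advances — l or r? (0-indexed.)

l=0 r=9: min(19,16)*9=144 best=144 *, r--

r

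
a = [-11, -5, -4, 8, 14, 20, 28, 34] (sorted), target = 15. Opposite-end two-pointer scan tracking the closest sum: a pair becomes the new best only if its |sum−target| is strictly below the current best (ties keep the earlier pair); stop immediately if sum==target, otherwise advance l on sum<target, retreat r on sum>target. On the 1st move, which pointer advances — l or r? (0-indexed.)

r

l=0 r=7: -11+34=23 d=8 *, r--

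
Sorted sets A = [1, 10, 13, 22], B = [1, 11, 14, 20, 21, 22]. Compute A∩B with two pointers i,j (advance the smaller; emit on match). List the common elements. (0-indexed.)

i=0 j=0: 1==1 emit, i++,j++
i=1 j=1: 10<11, i++
i=2 j=1: 13>11, j++
i=2 j=2: 13<14, i++
i=3 j=2: 22>14, j++
i=3 j=3: 22>20, j++
i=3 j=4: 22>21, j++
i=3 j=5: 22==22 emit, i++,j++

intersection = [1, 22]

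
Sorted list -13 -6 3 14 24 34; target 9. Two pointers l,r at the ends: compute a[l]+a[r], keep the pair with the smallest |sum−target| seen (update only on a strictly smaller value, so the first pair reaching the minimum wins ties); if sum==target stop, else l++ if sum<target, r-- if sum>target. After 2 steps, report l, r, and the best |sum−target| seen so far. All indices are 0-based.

l=0, r=3, best |Δ|=2

[0,5] -13+34=21 d=12 * → r--
[0,4] -13+24=11 d=2 * → r--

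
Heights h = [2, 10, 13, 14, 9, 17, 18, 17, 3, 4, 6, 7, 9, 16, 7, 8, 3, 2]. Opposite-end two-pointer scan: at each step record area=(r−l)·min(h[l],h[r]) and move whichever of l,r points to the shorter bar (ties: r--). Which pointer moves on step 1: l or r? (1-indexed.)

r

l=1 r=18: min(2,2)*17=34 best=34 *, r--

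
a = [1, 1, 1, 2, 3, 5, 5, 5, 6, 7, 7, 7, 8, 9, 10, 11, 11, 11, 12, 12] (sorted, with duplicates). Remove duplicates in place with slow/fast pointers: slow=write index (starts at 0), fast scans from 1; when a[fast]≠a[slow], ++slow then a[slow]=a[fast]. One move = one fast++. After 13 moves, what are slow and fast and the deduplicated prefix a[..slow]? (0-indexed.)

slow=7, fast=14, prefix=[1, 2, 3, 5, 6, 7, 8, 9]

(s=0,f=1) a[fast]=1=a[slow] dup → fast++
(s=0,f=2) a[fast]=1=a[slow] dup → fast++
(s=0,f=3) a[fast]=2≠a[slow]=1 write a[1]=2 → slow++,fast++
(s=1,f=4) a[fast]=3≠a[slow]=2 write a[2]=3 → slow++,fast++
(s=2,f=5) a[fast]=5≠a[slow]=3 write a[3]=5 → slow++,fast++
(s=3,f=6) a[fast]=5=a[slow] dup → fast++
(s=3,f=7) a[fast]=5=a[slow] dup → fast++
(s=3,f=8) a[fast]=6≠a[slow]=5 write a[4]=6 → slow++,fast++
(s=4,f=9) a[fast]=7≠a[slow]=6 write a[5]=7 → slow++,fast++
(s=5,f=10) a[fast]=7=a[slow] dup → fast++
(s=5,f=11) a[fast]=7=a[slow] dup → fast++
(s=5,f=12) a[fast]=8≠a[slow]=7 write a[6]=8 → slow++,fast++
(s=6,f=13) a[fast]=9≠a[slow]=8 write a[7]=9 → slow++,fast++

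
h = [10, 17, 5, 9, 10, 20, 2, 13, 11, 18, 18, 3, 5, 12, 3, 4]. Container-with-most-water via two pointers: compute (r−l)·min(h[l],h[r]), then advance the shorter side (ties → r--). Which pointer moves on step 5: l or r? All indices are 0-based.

l=0 r=15: min(10,4)*15=60 best=60 *, r--
l=0 r=14: min(10,3)*14=42 best=60, r--
l=0 r=13: min(10,12)*13=130 best=130 *, l++
l=1 r=13: min(17,12)*12=144 best=144 *, r--
l=1 r=12: min(17,5)*11=55 best=144, r--

r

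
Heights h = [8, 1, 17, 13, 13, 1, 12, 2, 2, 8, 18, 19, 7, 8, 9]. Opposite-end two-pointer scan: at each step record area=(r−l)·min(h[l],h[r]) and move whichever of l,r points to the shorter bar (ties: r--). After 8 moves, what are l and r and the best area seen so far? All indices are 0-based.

l=5, r=11, best area=153

l=0 r=14: min(8,9)*14=112 best=112 *, l++
l=1 r=14: min(1,9)*13=13 best=112, l++
l=2 r=14: min(17,9)*12=108 best=112, r--
l=2 r=13: min(17,8)*11=88 best=112, r--
l=2 r=12: min(17,7)*10=70 best=112, r--
l=2 r=11: min(17,19)*9=153 best=153 *, l++
l=3 r=11: min(13,19)*8=104 best=153, l++
l=4 r=11: min(13,19)*7=91 best=153, l++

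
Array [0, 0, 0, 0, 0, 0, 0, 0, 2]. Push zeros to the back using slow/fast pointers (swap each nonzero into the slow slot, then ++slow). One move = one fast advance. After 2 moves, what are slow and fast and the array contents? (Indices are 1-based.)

(s=1,f=1) a[fast]=0 → fast++
(s=1,f=2) a[fast]=0 → fast++

slow=1, fast=3, a=[0, 0, 0, 0, 0, 0, 0, 0, 2]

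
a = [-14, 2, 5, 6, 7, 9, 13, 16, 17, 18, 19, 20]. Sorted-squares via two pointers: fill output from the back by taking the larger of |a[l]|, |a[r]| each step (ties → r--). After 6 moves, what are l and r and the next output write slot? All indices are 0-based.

l=0 r=11: |-14|<=|20| out[11]=400, r--
l=0 r=10: |-14|<=|19| out[10]=361, r--
l=0 r=9: |-14|<=|18| out[9]=324, r--
l=0 r=8: |-14|<=|17| out[8]=289, r--
l=0 r=7: |-14|<=|16| out[7]=256, r--
l=0 r=6: |-14|>|13| out[6]=196, l++

l=1, r=6, next write slot=5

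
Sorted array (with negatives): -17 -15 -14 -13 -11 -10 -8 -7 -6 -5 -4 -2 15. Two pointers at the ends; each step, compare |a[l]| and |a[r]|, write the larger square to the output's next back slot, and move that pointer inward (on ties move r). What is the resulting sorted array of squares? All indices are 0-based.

[0,12] |-17|>|15| out[12]=289 → l++
[1,12] |-15|<=|15| out[11]=225 → r--
[1,11] |-15|>|-2| out[10]=225 → l++
[2,11] |-14|>|-2| out[9]=196 → l++
[3,11] |-13|>|-2| out[8]=169 → l++
[4,11] |-11|>|-2| out[7]=121 → l++
[5,11] |-10|>|-2| out[6]=100 → l++
[6,11] |-8|>|-2| out[5]=64 → l++
[7,11] |-7|>|-2| out[4]=49 → l++
[8,11] |-6|>|-2| out[3]=36 → l++
[9,11] |-5|>|-2| out[2]=25 → l++
[10,11] |-4|>|-2| out[1]=16 → l++
[11,11] |-2|<=|-2| out[0]=4 → r--

[4, 16, 25, 36, 49, 64, 100, 121, 169, 196, 225, 225, 289]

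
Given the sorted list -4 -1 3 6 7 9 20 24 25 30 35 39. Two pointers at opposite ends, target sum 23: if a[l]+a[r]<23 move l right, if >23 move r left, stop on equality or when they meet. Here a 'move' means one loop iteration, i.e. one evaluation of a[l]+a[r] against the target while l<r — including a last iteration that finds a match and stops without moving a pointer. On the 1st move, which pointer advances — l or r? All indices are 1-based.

l=1 r=12: -4+39=35 >23, r--

r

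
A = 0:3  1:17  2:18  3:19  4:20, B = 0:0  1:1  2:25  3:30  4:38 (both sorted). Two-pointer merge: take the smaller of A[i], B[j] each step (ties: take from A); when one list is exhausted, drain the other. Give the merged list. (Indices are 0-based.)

[0, 1, 3, 17, 18, 19, 20, 25, 30, 38]

[i=0,j=0] A[i]=3>B[j]=0 take 0 → j++
[i=0,j=1] A[i]=3>B[j]=1 take 1 → j++
[i=0,j=2] A[i]=3<=B[j]=25 take 3 → i++
[i=1,j=2] A[i]=17<=B[j]=25 take 17 → i++
[i=2,j=2] A[i]=18<=B[j]=25 take 18 → i++
[i=3,j=2] A[i]=19<=B[j]=25 take 19 → i++
[i=4,j=2] A[i]=20<=B[j]=25 take 20 → i++
[i=5,j=2] A done, take B[j]=25 → j++
[i=5,j=3] A done, take B[j]=30 → j++
[i=5,j=4] A done, take B[j]=38 → j++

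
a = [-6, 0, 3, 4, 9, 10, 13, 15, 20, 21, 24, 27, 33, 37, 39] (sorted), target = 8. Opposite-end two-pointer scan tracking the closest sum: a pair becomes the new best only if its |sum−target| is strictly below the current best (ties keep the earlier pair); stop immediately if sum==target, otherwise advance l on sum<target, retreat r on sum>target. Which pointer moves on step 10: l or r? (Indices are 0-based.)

l=0 r=14: -6+39=33 d=25 *, r--
l=0 r=13: -6+37=31 d=23 *, r--
l=0 r=12: -6+33=27 d=19 *, r--
l=0 r=11: -6+27=21 d=13 *, r--
l=0 r=10: -6+24=18 d=10 *, r--
l=0 r=9: -6+21=15 d=7 *, r--
l=0 r=8: -6+20=14 d=6 *, r--
l=0 r=7: -6+15=9 d=1 *, r--
l=0 r=6: -6+13=7 d=1, l++
l=1 r=6: 0+13=13 d=5, r--

r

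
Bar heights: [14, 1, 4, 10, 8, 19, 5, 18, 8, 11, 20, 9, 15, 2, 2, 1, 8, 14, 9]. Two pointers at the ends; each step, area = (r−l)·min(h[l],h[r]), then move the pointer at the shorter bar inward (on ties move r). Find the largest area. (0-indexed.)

[0,18] min(14,9)*18=162 best=162 * → r--
[0,17] min(14,14)*17=238 best=238 * → r--
[0,16] min(14,8)*16=128 best=238 → r--
[0,15] min(14,1)*15=15 best=238 → r--
[0,14] min(14,2)*14=28 best=238 → r--
[0,13] min(14,2)*13=26 best=238 → r--
[0,12] min(14,15)*12=168 best=238 → l++
[1,12] min(1,15)*11=11 best=238 → l++
[2,12] min(4,15)*10=40 best=238 → l++
[3,12] min(10,15)*9=90 best=238 → l++
[4,12] min(8,15)*8=64 best=238 → l++
[5,12] min(19,15)*7=105 best=238 → r--
[5,11] min(19,9)*6=54 best=238 → r--
[5,10] min(19,20)*5=95 best=238 → l++
[6,10] min(5,20)*4=20 best=238 → l++
[7,10] min(18,20)*3=54 best=238 → l++
[8,10] min(8,20)*2=16 best=238 → l++
[9,10] min(11,20)*1=11 best=238 → l++

max area = 238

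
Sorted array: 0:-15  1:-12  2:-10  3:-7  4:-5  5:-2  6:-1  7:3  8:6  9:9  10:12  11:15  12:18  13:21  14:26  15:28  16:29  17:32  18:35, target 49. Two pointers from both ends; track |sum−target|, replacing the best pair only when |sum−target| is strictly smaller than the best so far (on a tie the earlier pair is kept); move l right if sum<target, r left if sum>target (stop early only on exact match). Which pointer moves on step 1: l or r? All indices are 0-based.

[0,18] -15+35=20 d=29 * → l++

l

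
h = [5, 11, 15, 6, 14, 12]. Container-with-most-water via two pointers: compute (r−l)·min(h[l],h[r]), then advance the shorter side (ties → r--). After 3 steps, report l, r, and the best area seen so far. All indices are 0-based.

l=2, r=4, best area=44

l=0 r=5: min(5,12)*5=25 best=25 *, l++
l=1 r=5: min(11,12)*4=44 best=44 *, l++
l=2 r=5: min(15,12)*3=36 best=44, r--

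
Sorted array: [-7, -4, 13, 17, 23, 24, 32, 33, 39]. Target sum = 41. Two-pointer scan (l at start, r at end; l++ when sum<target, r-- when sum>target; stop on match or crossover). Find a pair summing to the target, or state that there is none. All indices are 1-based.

l=1 r=9: -7+39=32 <41, l++
l=2 r=9: -4+39=35 <41, l++
l=3 r=9: 13+39=52 >41, r--
l=3 r=8: 13+33=46 >41, r--
l=3 r=7: 13+32=45 >41, r--
l=3 r=6: 13+24=37 <41, l++
l=4 r=6: 17+24=41, found

(17, 24)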